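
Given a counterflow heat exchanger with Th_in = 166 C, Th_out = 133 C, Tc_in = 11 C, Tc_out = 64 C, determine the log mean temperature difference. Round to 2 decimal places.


dT1 = Th_in - Tc_out = 166 - 64 = 102
dT2 = Th_out - Tc_in = 133 - 11 = 122
LMTD = (dT1 - dT2) / ln(dT1/dT2)
LMTD = (102 - 122) / ln(102/122)
LMTD = 111.70 K


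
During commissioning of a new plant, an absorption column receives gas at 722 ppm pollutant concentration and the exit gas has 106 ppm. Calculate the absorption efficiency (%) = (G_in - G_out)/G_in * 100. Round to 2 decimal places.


Efficiency = (G_in - G_out) / G_in * 100%
Efficiency = (722 - 106) / 722 * 100
Efficiency = 616 / 722 * 100
Efficiency = 85.32%


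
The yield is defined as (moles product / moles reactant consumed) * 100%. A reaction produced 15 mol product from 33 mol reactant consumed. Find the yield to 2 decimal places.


Yield = (moles product / moles consumed) * 100%
Yield = (15 / 33) * 100
Yield = 0.4545 * 100
Yield = 45.45%


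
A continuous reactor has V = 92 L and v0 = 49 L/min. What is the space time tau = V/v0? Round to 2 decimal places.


tau = V / v0
tau = 92 / 49
tau = 1.88 min


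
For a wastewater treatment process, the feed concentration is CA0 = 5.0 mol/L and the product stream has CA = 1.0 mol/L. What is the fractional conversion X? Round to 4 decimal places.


X = (CA0 - CA) / CA0
X = (5.0 - 1.0) / 5.0
X = 4.0 / 5.0
X = 0.8000


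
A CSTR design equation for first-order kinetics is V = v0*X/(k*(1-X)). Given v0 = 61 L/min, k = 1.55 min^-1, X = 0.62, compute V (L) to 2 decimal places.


V = v0 * X / (k * (1 - X))
V = 61 * 0.62 / (1.55 * (1 - 0.62))
V = 37.82 / (1.55 * 0.38)
V = 37.82 / 0.589
V = 64.21 L


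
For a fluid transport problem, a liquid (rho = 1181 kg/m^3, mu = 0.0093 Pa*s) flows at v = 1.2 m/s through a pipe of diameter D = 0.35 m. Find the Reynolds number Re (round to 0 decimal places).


Re = rho * v * D / mu
Re = 1181 * 1.2 * 0.35 / 0.0093
Re = 496.02 / 0.0093
Re = 53335


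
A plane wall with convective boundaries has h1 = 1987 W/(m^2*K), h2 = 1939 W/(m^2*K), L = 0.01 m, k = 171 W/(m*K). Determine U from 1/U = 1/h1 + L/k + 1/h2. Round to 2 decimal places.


1/U = 1/h1 + L/k + 1/h2
1/U = 1/1987 + 0.01/171 + 1/1939
1/U = 0.0005032713 + 5.84795e-05 + 0.0005157298
1/U = 0.0010774806
U = 928.09 W/(m^2*K)


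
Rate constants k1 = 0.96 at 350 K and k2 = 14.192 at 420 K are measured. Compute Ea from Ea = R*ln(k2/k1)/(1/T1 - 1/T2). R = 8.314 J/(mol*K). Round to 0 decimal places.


Ea = R * ln(k2/k1) / (1/T1 - 1/T2)
ln(k2/k1) = ln(14.192/0.96) = 2.6935004
1/T1 - 1/T2 = 1/350 - 1/420 = 0.000476190476
Ea = 8.314 * 2.6935004 / 0.000476190476
Ea = 47027 J/mol


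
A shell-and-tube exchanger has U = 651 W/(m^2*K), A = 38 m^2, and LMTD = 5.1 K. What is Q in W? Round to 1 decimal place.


Q = U * A * LMTD
Q = 651 * 38 * 5.1
Q = 126163.8 W


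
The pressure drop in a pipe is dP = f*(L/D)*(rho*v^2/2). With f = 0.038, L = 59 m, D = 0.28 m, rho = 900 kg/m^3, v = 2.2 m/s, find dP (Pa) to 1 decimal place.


dP = f * (L/D) * (rho*v^2/2)
dP = 0.038 * (59/0.28) * (900*2.2^2/2)
L/D = 210.71428571
rho*v^2/2 = 900*4.84/2 = 2178.0
dP = 0.038 * 210.71428571 * 2178.0
dP = 17439.6 Pa


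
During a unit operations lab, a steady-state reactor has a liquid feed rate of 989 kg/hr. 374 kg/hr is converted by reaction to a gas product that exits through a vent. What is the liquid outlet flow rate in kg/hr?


Steady-state mass balance on the main outlet: F_out = F_in - F_removed
F_out = 989 - 374
F_out = 615 kg/hr


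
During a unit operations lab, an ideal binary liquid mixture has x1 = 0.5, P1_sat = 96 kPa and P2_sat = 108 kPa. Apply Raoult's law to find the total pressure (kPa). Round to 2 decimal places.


P = x1*P1_sat + x2*P2_sat
x2 = 1 - x1 = 1 - 0.5 = 0.5
P = 0.5*96 + 0.5*108
P = 48.0 + 54.0
P = 102.00 kPa


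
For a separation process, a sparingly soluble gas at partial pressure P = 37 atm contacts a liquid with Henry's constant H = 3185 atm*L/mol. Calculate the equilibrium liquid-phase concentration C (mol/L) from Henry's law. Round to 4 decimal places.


C = P / H
C = 37 / 3185
C = 0.0116 mol/L


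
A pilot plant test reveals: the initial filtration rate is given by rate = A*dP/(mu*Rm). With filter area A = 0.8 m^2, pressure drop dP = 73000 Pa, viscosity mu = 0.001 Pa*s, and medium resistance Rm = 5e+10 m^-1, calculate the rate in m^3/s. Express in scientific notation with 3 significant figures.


rate = A * dP / (mu * Rm)
rate = 0.8 * 73000 / (0.001 * 5e+10)
rate = 58400.0 / 5.000e+07
rate = 1.17e-03 m^3/s


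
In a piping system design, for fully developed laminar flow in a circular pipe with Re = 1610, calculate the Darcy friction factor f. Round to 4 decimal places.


f = 64 / Re
f = 64 / 1610
f = 0.0398


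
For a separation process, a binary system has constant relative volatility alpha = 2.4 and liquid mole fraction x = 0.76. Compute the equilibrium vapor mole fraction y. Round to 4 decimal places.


y = alpha*x / (1 + (alpha-1)*x)
y = 2.4*0.76 / (1 + (2.4-1)*0.76)
y = 1.824 / (1 + 1.064)
y = 1.824 / 2.064
y = 0.8837


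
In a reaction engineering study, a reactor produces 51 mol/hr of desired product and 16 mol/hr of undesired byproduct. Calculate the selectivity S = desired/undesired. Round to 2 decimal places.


S = desired product rate / undesired product rate
S = 51 / 16
S = 3.19


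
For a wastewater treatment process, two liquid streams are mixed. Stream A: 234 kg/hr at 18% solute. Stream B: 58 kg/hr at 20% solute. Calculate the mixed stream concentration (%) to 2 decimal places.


Mass balance on solute: F1*x1 + F2*x2 = F3*x3
F3 = F1 + F2 = 234 + 58 = 292 kg/hr
x3 = (F1*x1 + F2*x2)/F3
x3 = (234*0.18 + 58*0.2) / 292
x3 = 18.40%


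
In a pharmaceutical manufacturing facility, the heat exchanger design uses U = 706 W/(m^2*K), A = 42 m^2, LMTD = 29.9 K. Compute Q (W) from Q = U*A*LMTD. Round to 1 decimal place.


Q = U * A * LMTD
Q = 706 * 42 * 29.9
Q = 886594.8 W


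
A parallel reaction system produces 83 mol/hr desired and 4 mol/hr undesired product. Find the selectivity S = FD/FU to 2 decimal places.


S = desired product rate / undesired product rate
S = 83 / 4
S = 20.75


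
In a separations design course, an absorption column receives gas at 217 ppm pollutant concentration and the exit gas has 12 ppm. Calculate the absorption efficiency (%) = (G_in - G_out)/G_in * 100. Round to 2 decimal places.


Efficiency = (G_in - G_out) / G_in * 100%
Efficiency = (217 - 12) / 217 * 100
Efficiency = 205 / 217 * 100
Efficiency = 94.47%


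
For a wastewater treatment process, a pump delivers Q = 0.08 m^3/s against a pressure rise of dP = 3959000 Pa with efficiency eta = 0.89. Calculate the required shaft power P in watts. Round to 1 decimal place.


P = Q * dP / eta
P = 0.08 * 3959000 / 0.89
P = 316720.0 / 0.89
P = 355865.2 W


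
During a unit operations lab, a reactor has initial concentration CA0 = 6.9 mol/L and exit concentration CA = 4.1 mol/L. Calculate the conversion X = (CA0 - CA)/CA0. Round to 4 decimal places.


X = (CA0 - CA) / CA0
X = (6.9 - 4.1) / 6.9
X = 2.8 / 6.9
X = 0.4058


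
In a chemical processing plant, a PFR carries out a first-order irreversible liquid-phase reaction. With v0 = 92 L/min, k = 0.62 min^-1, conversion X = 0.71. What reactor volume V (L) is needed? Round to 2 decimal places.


V = (v0/k) * ln(1/(1-X))
V = (92/0.62) * ln(1/(1-0.71))
V = 148.387097 * ln(3.448276)
V = 148.387097 * 1.237874
V = 183.68 L


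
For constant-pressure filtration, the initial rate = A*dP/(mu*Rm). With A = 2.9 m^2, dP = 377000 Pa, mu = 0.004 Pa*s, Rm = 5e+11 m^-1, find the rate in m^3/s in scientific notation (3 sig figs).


rate = A * dP / (mu * Rm)
rate = 2.9 * 377000 / (0.004 * 5e+11)
rate = 1093300.0 / 2.000e+09
rate = 5.47e-04 m^3/s


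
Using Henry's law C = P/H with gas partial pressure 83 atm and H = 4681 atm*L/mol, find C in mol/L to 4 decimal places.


C = P / H
C = 83 / 4681
C = 0.0177 mol/L


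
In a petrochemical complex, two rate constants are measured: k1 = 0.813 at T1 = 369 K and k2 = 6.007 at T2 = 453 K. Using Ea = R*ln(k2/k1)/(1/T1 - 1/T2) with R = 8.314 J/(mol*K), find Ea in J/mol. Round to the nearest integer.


Ea = R * ln(k2/k1) / (1/T1 - 1/T2)
ln(k2/k1) = ln(6.007/0.813) = 1.9999496
1/T1 - 1/T2 = 1/369 - 1/453 = 0.000502521582
Ea = 8.314 * 1.9999496 / 0.000502521582
Ea = 33088 J/mol


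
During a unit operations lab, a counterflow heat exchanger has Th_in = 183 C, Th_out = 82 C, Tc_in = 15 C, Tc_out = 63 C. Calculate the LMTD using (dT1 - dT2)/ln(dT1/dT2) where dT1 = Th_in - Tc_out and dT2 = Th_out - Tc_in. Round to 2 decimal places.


dT1 = Th_in - Tc_out = 183 - 63 = 120
dT2 = Th_out - Tc_in = 82 - 15 = 67
LMTD = (dT1 - dT2) / ln(dT1/dT2)
LMTD = (120 - 67) / ln(120/67)
LMTD = 90.94 K


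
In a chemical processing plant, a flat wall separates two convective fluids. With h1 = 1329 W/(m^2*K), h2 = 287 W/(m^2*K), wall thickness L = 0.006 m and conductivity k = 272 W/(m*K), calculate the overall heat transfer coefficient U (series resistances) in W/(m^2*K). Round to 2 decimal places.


1/U = 1/h1 + L/k + 1/h2
1/U = 1/1329 + 0.006/272 + 1/287
1/U = 0.0007524454 + 2.20588e-05 + 0.0034843206
1/U = 0.0042588248
U = 234.81 W/(m^2*K)


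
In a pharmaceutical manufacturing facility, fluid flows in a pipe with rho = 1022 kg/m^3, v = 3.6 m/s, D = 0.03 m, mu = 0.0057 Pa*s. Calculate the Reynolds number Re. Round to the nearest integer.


Re = rho * v * D / mu
Re = 1022 * 3.6 * 0.03 / 0.0057
Re = 110.376 / 0.0057
Re = 19364


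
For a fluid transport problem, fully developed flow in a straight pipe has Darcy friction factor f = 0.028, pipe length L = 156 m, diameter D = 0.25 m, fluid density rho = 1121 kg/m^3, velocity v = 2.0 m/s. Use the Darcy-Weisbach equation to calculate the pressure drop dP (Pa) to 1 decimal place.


dP = f * (L/D) * (rho*v^2/2)
dP = 0.028 * (156/0.25) * (1121*2.0^2/2)
L/D = 624.0
rho*v^2/2 = 1121*4.0/2 = 2242.0
dP = 0.028 * 624.0 * 2242.0
dP = 39172.2 Pa


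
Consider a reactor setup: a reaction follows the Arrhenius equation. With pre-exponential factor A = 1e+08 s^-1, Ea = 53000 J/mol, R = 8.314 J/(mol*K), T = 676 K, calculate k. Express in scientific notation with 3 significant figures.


k = A * exp(-Ea/(R*T))
k = 1e+08 * exp(-53000 / (8.314 * 676))
k = 1e+08 * exp(-9.430162)
k = 8.03e+03


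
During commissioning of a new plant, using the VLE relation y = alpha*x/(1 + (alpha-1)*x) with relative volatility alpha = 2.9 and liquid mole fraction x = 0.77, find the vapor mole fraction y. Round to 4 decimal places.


y = alpha*x / (1 + (alpha-1)*x)
y = 2.9*0.77 / (1 + (2.9-1)*0.77)
y = 2.233 / (1 + 1.463)
y = 2.233 / 2.463
y = 0.9066


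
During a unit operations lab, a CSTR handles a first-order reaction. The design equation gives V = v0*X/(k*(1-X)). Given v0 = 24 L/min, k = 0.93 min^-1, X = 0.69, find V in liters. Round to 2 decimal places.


V = v0 * X / (k * (1 - X))
V = 24 * 0.69 / (0.93 * (1 - 0.69))
V = 16.56 / (0.93 * 0.31)
V = 16.56 / 0.2883
V = 57.44 L


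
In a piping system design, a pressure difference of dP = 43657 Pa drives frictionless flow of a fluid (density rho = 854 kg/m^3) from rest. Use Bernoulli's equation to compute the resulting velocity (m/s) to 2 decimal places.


v = sqrt(2*dP/rho)
v = sqrt(2*43657/854)
v = sqrt(102.241218)
v = 10.11 m/s


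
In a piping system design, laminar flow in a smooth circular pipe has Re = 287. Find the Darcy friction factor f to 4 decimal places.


f = 64 / Re
f = 64 / 287
f = 0.2230


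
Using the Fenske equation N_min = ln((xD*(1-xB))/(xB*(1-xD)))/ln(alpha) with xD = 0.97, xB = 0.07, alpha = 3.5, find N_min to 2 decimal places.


N_min = ln((xD*(1-xB))/(xB*(1-xD))) / ln(alpha)
Numerator inside ln: 0.9021 / 0.0021 = 429.571429
ln(429.571429) = 6.062788
ln(alpha) = ln(3.5) = 1.252763
N_min = 6.062788 / 1.252763 = 4.84


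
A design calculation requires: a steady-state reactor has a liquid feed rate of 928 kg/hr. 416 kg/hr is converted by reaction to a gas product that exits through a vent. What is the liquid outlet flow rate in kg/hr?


Steady-state mass balance on the main outlet: F_out = F_in - F_removed
F_out = 928 - 416
F_out = 512 kg/hr


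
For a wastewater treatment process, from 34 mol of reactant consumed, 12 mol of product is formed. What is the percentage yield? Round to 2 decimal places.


Yield = (moles product / moles consumed) * 100%
Yield = (12 / 34) * 100
Yield = 0.3529 * 100
Yield = 35.29%


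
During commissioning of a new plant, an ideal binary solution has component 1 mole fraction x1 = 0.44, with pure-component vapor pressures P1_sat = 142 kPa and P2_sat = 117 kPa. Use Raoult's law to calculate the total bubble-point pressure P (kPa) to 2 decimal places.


P = x1*P1_sat + x2*P2_sat
x2 = 1 - x1 = 1 - 0.44 = 0.56
P = 0.44*142 + 0.56*117
P = 62.48 + 65.52
P = 128.00 kPa


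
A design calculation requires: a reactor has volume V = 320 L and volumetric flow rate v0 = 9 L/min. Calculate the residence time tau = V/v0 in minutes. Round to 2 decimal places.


tau = V / v0
tau = 320 / 9
tau = 35.56 min


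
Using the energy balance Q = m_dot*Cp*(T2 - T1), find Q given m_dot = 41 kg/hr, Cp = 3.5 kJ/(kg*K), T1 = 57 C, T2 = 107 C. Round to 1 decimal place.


Q = m_dot * Cp * (T2 - T1)
Q = 41 * 3.5 * (107 - 57)
Q = 41 * 3.5 * 50
Q = 7175.0 kJ/hr


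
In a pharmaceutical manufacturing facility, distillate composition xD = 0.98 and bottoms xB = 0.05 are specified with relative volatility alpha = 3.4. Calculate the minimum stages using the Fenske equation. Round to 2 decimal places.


N_min = ln((xD*(1-xB))/(xB*(1-xD))) / ln(alpha)
Numerator inside ln: 0.931 / 0.001 = 931.0
ln(931.0) = 6.836259
ln(alpha) = ln(3.4) = 1.223775
N_min = 6.836259 / 1.223775 = 5.59


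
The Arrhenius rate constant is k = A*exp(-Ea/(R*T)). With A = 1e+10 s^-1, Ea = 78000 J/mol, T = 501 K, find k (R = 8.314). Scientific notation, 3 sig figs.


k = A * exp(-Ea/(R*T))
k = 1e+10 * exp(-78000 / (8.314 * 501))
k = 1e+10 * exp(-18.726079)
k = 7.37e+01


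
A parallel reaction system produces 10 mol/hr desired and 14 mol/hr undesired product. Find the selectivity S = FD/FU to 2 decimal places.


S = desired product rate / undesired product rate
S = 10 / 14
S = 0.71


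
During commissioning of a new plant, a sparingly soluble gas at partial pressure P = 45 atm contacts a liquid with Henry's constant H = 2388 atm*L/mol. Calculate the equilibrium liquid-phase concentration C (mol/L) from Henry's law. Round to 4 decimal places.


C = P / H
C = 45 / 2388
C = 0.0188 mol/L


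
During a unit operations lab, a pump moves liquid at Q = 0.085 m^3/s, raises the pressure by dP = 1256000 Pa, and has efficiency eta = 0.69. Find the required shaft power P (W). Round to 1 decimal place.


P = Q * dP / eta
P = 0.085 * 1256000 / 0.69
P = 106760.0 / 0.69
P = 154724.6 W


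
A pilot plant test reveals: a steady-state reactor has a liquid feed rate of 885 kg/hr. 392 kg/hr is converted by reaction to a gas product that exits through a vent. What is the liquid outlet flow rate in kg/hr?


Steady-state mass balance on the main outlet: F_out = F_in - F_removed
F_out = 885 - 392
F_out = 493 kg/hr


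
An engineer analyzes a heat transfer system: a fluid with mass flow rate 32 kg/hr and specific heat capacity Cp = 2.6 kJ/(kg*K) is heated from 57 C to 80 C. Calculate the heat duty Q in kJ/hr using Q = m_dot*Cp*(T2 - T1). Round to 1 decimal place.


Q = m_dot * Cp * (T2 - T1)
Q = 32 * 2.6 * (80 - 57)
Q = 32 * 2.6 * 23
Q = 1913.6 kJ/hr


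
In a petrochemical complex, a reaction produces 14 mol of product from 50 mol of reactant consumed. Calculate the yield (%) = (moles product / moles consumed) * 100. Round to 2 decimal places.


Yield = (moles product / moles consumed) * 100%
Yield = (14 / 50) * 100
Yield = 0.28 * 100
Yield = 28.00%


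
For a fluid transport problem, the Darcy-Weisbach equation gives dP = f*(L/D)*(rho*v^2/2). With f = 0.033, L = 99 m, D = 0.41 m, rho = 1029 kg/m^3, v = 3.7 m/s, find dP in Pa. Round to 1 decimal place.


dP = f * (L/D) * (rho*v^2/2)
dP = 0.033 * (99/0.41) * (1029*3.7^2/2)
L/D = 241.46341463
rho*v^2/2 = 1029*13.69/2 = 7043.505
dP = 0.033 * 241.46341463 * 7043.505
dP = 56124.7 Pa


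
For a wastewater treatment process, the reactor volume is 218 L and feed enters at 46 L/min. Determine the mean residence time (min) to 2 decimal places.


tau = V / v0
tau = 218 / 46
tau = 4.74 min


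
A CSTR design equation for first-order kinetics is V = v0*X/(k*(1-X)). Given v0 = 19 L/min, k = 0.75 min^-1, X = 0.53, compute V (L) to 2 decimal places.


V = v0 * X / (k * (1 - X))
V = 19 * 0.53 / (0.75 * (1 - 0.53))
V = 10.07 / (0.75 * 0.47)
V = 10.07 / 0.3525
V = 28.57 L


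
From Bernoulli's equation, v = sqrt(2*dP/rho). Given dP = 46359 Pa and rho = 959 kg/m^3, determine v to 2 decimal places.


v = sqrt(2*dP/rho)
v = sqrt(2*46359/959)
v = sqrt(96.68196)
v = 9.83 m/s


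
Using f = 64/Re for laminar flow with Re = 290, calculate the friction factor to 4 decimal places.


f = 64 / Re
f = 64 / 290
f = 0.2207


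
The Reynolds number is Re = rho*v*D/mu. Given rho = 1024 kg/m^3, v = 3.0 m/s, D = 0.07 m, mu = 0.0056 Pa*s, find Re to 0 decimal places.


Re = rho * v * D / mu
Re = 1024 * 3.0 * 0.07 / 0.0056
Re = 215.04 / 0.0056
Re = 38400


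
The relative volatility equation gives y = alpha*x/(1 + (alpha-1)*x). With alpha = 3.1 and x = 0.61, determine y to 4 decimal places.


y = alpha*x / (1 + (alpha-1)*x)
y = 3.1*0.61 / (1 + (3.1-1)*0.61)
y = 1.891 / (1 + 1.281)
y = 1.891 / 2.281
y = 0.8290


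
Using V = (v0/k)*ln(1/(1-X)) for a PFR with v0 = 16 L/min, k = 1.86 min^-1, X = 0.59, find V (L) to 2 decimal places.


V = (v0/k) * ln(1/(1-X))
V = (16/1.86) * ln(1/(1-0.59))
V = 8.602151 * ln(2.439024)
V = 8.602151 * 0.891598
V = 7.67 L


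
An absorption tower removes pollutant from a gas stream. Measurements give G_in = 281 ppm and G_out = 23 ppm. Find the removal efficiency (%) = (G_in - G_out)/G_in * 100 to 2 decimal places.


Efficiency = (G_in - G_out) / G_in * 100%
Efficiency = (281 - 23) / 281 * 100
Efficiency = 258 / 281 * 100
Efficiency = 91.81%


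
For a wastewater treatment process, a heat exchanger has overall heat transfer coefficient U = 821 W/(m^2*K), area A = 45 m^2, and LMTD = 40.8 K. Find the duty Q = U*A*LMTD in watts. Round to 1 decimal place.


Q = U * A * LMTD
Q = 821 * 45 * 40.8
Q = 1507356.0 W


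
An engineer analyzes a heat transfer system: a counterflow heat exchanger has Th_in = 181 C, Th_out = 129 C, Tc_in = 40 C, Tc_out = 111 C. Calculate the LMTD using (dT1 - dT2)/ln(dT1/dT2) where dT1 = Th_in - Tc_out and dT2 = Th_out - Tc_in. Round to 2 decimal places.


dT1 = Th_in - Tc_out = 181 - 111 = 70
dT2 = Th_out - Tc_in = 129 - 40 = 89
LMTD = (dT1 - dT2) / ln(dT1/dT2)
LMTD = (70 - 89) / ln(70/89)
LMTD = 79.12 K


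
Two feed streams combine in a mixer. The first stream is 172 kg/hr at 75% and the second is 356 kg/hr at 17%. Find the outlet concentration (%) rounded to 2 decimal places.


Mass balance on solute: F1*x1 + F2*x2 = F3*x3
F3 = F1 + F2 = 172 + 356 = 528 kg/hr
x3 = (F1*x1 + F2*x2)/F3
x3 = (172*0.75 + 356*0.17) / 528
x3 = 35.89%


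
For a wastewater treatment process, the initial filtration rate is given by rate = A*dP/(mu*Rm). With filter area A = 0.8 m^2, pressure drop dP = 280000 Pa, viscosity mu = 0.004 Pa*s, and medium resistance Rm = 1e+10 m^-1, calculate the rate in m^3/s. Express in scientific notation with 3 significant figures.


rate = A * dP / (mu * Rm)
rate = 0.8 * 280000 / (0.004 * 1e+10)
rate = 224000.0 / 4.000e+07
rate = 5.60e-03 m^3/s


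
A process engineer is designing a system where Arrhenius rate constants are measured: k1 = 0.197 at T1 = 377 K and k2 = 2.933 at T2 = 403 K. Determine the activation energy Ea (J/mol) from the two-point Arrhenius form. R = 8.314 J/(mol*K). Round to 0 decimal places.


Ea = R * ln(k2/k1) / (1/T1 - 1/T2)
ln(k2/k1) = ln(2.933/0.197) = 2.7005773
1/T1 - 1/T2 = 1/377 - 1/403 = 0.000171130316
Ea = 8.314 * 2.7005773 / 0.000171130316
Ea = 131202 J/mol


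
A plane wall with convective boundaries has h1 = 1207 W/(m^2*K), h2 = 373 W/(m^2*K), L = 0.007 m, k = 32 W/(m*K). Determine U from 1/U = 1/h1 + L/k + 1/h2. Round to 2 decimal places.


1/U = 1/h1 + L/k + 1/h2
1/U = 1/1207 + 0.007/32 + 1/373
1/U = 0.0008285004 + 0.00021875 + 0.0026809651
1/U = 0.0037282155
U = 268.22 W/(m^2*K)


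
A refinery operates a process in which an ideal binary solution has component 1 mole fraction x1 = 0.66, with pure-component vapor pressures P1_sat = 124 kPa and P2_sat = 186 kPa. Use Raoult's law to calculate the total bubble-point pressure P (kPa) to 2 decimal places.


P = x1*P1_sat + x2*P2_sat
x2 = 1 - x1 = 1 - 0.66 = 0.34
P = 0.66*124 + 0.34*186
P = 81.84 + 63.24
P = 145.08 kPa


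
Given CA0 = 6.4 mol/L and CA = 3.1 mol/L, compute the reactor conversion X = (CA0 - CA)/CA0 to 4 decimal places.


X = (CA0 - CA) / CA0
X = (6.4 - 3.1) / 6.4
X = 3.3 / 6.4
X = 0.5156


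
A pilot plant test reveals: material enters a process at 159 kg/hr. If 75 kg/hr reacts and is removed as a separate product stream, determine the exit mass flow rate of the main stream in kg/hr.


Steady-state mass balance on the main outlet: F_out = F_in - F_removed
F_out = 159 - 75
F_out = 84 kg/hr


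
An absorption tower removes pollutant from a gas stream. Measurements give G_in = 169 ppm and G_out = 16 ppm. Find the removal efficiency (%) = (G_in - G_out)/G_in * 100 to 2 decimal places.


Efficiency = (G_in - G_out) / G_in * 100%
Efficiency = (169 - 16) / 169 * 100
Efficiency = 153 / 169 * 100
Efficiency = 90.53%


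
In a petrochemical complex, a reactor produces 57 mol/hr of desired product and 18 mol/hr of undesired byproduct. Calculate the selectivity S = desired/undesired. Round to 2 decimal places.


S = desired product rate / undesired product rate
S = 57 / 18
S = 3.17


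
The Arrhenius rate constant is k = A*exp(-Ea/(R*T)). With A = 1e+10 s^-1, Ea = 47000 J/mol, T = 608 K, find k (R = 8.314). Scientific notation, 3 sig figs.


k = A * exp(-Ea/(R*T))
k = 1e+10 * exp(-47000 / (8.314 * 608))
k = 1e+10 * exp(-9.297887)
k = 9.16e+05


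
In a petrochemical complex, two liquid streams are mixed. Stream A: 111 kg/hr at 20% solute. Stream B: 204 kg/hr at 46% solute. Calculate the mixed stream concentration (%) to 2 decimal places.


Mass balance on solute: F1*x1 + F2*x2 = F3*x3
F3 = F1 + F2 = 111 + 204 = 315 kg/hr
x3 = (F1*x1 + F2*x2)/F3
x3 = (111*0.2 + 204*0.46) / 315
x3 = 36.84%


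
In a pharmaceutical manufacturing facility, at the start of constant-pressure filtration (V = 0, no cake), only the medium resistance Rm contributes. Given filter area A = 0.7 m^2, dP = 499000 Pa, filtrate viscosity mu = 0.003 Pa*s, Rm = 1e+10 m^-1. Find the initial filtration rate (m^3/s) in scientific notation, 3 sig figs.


rate = A * dP / (mu * Rm)
rate = 0.7 * 499000 / (0.003 * 1e+10)
rate = 349300.0 / 3.000e+07
rate = 1.16e-02 m^3/s


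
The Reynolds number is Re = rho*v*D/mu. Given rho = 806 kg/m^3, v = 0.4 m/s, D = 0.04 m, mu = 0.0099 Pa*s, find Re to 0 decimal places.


Re = rho * v * D / mu
Re = 806 * 0.4 * 0.04 / 0.0099
Re = 12.896 / 0.0099
Re = 1303


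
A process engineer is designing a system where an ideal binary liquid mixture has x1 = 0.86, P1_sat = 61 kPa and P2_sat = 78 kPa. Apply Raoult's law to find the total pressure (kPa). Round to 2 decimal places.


P = x1*P1_sat + x2*P2_sat
x2 = 1 - x1 = 1 - 0.86 = 0.14
P = 0.86*61 + 0.14*78
P = 52.46 + 10.92
P = 63.38 kPa


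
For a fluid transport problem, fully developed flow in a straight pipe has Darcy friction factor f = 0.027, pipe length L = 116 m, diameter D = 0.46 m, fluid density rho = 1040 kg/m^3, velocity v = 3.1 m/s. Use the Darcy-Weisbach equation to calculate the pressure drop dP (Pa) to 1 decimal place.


dP = f * (L/D) * (rho*v^2/2)
dP = 0.027 * (116/0.46) * (1040*3.1^2/2)
L/D = 252.17391304
rho*v^2/2 = 1040*9.61/2 = 4997.2
dP = 0.027 * 252.17391304 * 4997.2
dP = 34024.4 Pa


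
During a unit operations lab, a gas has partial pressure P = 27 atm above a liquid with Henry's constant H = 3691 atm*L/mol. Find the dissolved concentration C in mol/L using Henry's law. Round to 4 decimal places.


C = P / H
C = 27 / 3691
C = 0.0073 mol/L


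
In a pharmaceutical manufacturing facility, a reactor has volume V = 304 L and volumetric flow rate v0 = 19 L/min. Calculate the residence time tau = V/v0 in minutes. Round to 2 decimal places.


tau = V / v0
tau = 304 / 19
tau = 16.00 min


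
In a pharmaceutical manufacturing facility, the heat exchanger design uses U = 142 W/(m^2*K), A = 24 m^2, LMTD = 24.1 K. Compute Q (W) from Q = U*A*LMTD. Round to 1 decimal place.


Q = U * A * LMTD
Q = 142 * 24 * 24.1
Q = 82132.8 W


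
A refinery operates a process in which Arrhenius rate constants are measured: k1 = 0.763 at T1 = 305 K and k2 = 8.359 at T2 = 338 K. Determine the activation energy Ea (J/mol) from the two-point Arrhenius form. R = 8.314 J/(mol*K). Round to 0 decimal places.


Ea = R * ln(k2/k1) / (1/T1 - 1/T2)
ln(k2/k1) = ln(8.359/0.763) = 2.3938361
1/T1 - 1/T2 = 1/305 - 1/338 = 0.000320108643
Ea = 8.314 * 2.3938361 / 0.000320108643
Ea = 62174 J/mol


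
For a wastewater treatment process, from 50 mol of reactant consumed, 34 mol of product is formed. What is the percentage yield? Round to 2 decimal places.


Yield = (moles product / moles consumed) * 100%
Yield = (34 / 50) * 100
Yield = 0.68 * 100
Yield = 68.00%


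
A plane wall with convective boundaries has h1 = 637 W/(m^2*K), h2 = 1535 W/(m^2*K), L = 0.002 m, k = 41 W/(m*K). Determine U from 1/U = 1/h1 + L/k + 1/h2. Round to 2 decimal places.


1/U = 1/h1 + L/k + 1/h2
1/U = 1/637 + 0.002/41 + 1/1535
1/U = 0.0015698587 + 4.87805e-05 + 0.0006514658
1/U = 0.002270105
U = 440.51 W/(m^2*K)


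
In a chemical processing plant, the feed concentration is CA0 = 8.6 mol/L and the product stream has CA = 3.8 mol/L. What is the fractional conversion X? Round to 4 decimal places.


X = (CA0 - CA) / CA0
X = (8.6 - 3.8) / 8.6
X = 4.8 / 8.6
X = 0.5581


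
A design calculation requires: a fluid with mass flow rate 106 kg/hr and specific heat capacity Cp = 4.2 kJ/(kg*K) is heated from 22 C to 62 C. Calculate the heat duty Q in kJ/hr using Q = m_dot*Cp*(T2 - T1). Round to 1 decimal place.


Q = m_dot * Cp * (T2 - T1)
Q = 106 * 4.2 * (62 - 22)
Q = 106 * 4.2 * 40
Q = 17808.0 kJ/hr


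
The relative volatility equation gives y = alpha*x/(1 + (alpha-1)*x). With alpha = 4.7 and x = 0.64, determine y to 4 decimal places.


y = alpha*x / (1 + (alpha-1)*x)
y = 4.7*0.64 / (1 + (4.7-1)*0.64)
y = 3.008 / (1 + 2.368)
y = 3.008 / 3.368
y = 0.8931


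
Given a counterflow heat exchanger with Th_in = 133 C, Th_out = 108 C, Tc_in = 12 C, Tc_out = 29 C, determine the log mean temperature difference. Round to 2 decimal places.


dT1 = Th_in - Tc_out = 133 - 29 = 104
dT2 = Th_out - Tc_in = 108 - 12 = 96
LMTD = (dT1 - dT2) / ln(dT1/dT2)
LMTD = (104 - 96) / ln(104/96)
LMTD = 99.95 K


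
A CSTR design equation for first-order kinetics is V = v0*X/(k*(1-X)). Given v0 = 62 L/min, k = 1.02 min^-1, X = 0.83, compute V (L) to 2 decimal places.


V = v0 * X / (k * (1 - X))
V = 62 * 0.83 / (1.02 * (1 - 0.83))
V = 51.46 / (1.02 * 0.17)
V = 51.46 / 0.1734
V = 296.77 L


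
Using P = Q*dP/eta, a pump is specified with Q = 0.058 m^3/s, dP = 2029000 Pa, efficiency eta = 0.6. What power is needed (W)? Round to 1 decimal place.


P = Q * dP / eta
P = 0.058 * 2029000 / 0.6
P = 117682.0 / 0.6
P = 196136.7 W


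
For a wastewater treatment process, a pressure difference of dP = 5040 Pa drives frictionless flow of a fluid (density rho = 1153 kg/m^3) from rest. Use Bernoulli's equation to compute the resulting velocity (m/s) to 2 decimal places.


v = sqrt(2*dP/rho)
v = sqrt(2*5040/1153)
v = sqrt(8.742411)
v = 2.96 m/s


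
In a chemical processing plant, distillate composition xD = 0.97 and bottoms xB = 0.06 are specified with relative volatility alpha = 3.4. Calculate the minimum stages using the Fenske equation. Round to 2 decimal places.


N_min = ln((xD*(1-xB))/(xB*(1-xD))) / ln(alpha)
Numerator inside ln: 0.9118 / 0.0018 = 506.555556
ln(506.555556) = 6.227634
ln(alpha) = ln(3.4) = 1.223775
N_min = 6.227634 / 1.223775 = 5.09


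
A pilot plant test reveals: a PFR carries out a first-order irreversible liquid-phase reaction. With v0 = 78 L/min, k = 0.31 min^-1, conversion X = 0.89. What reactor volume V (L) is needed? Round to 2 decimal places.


V = (v0/k) * ln(1/(1-X))
V = (78/0.31) * ln(1/(1-0.89))
V = 251.612903 * ln(9.090909)
V = 251.612903 * 2.207275
V = 555.38 L


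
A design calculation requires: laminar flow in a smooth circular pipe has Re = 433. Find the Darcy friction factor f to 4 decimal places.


f = 64 / Re
f = 64 / 433
f = 0.1478


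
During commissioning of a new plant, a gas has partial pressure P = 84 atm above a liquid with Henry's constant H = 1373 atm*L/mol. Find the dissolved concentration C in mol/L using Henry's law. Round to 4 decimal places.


C = P / H
C = 84 / 1373
C = 0.0612 mol/L


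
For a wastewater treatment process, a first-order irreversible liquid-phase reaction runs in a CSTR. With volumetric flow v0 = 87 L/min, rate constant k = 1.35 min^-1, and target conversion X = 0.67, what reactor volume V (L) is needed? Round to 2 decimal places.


V = v0 * X / (k * (1 - X))
V = 87 * 0.67 / (1.35 * (1 - 0.67))
V = 58.29 / (1.35 * 0.33)
V = 58.29 / 0.4455
V = 130.84 L


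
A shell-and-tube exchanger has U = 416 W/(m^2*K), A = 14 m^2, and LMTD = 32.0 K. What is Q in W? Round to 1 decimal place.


Q = U * A * LMTD
Q = 416 * 14 * 32.0
Q = 186368.0 W


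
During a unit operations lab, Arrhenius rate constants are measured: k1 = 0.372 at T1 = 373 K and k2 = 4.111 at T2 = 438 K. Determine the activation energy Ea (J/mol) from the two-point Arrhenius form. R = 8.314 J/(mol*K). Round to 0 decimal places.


Ea = R * ln(k2/k1) / (1/T1 - 1/T2)
ln(k2/k1) = ln(4.111/0.372) = 2.4025277
1/T1 - 1/T2 = 1/373 - 1/438 = 0.000397860125
Ea = 8.314 * 2.4025277 / 0.000397860125
Ea = 50205 J/mol


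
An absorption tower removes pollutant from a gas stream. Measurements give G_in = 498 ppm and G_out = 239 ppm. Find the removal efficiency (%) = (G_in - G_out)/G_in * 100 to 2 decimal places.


Efficiency = (G_in - G_out) / G_in * 100%
Efficiency = (498 - 239) / 498 * 100
Efficiency = 259 / 498 * 100
Efficiency = 52.01%


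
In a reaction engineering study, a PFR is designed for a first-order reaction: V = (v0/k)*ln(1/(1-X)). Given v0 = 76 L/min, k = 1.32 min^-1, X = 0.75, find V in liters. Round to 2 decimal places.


V = (v0/k) * ln(1/(1-X))
V = (76/1.32) * ln(1/(1-0.75))
V = 57.575758 * ln(4.0)
V = 57.575758 * 1.386294
V = 79.82 L


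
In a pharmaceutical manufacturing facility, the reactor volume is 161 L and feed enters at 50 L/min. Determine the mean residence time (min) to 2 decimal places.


tau = V / v0
tau = 161 / 50
tau = 3.22 min


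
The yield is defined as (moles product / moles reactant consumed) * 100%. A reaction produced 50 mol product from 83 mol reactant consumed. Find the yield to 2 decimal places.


Yield = (moles product / moles consumed) * 100%
Yield = (50 / 83) * 100
Yield = 0.6024 * 100
Yield = 60.24%


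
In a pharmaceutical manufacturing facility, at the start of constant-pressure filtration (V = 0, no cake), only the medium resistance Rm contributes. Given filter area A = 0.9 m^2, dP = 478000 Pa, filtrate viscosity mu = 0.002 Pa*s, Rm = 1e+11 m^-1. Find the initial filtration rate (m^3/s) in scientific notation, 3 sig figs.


rate = A * dP / (mu * Rm)
rate = 0.9 * 478000 / (0.002 * 1e+11)
rate = 430200.0 / 2.000e+08
rate = 2.15e-03 m^3/s


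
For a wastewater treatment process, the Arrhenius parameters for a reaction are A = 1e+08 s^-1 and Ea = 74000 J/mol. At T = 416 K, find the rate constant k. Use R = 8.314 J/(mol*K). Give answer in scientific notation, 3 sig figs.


k = A * exp(-Ea/(R*T))
k = 1e+08 * exp(-74000 / (8.314 * 416))
k = 1e+08 * exp(-21.395792)
k = 5.10e-02


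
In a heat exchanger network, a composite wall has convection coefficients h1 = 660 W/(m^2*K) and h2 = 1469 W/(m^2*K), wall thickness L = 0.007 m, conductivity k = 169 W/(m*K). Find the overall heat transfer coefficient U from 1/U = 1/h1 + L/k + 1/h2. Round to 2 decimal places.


1/U = 1/h1 + L/k + 1/h2
1/U = 1/660 + 0.007/169 + 1/1469
1/U = 0.0015151515 + 4.14201e-05 + 0.0006807352
1/U = 0.0022373068
U = 446.97 W/(m^2*K)


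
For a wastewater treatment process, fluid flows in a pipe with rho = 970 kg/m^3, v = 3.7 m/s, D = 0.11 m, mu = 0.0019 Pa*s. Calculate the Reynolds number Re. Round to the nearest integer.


Re = rho * v * D / mu
Re = 970 * 3.7 * 0.11 / 0.0019
Re = 394.79 / 0.0019
Re = 207784


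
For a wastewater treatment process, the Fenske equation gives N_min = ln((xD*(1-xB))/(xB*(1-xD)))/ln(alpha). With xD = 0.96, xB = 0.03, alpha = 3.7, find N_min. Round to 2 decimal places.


N_min = ln((xD*(1-xB))/(xB*(1-xD))) / ln(alpha)
Numerator inside ln: 0.9312 / 0.0012 = 776.0
ln(776.0) = 6.654153
ln(alpha) = ln(3.7) = 1.308333
N_min = 6.654153 / 1.308333 = 5.09


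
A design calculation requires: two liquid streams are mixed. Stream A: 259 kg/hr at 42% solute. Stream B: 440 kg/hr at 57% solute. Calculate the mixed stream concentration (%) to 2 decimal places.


Mass balance on solute: F1*x1 + F2*x2 = F3*x3
F3 = F1 + F2 = 259 + 440 = 699 kg/hr
x3 = (F1*x1 + F2*x2)/F3
x3 = (259*0.42 + 440*0.57) / 699
x3 = 51.44%


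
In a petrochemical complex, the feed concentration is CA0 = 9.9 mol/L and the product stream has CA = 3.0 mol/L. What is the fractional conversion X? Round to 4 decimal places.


X = (CA0 - CA) / CA0
X = (9.9 - 3.0) / 9.9
X = 6.9 / 9.9
X = 0.6970


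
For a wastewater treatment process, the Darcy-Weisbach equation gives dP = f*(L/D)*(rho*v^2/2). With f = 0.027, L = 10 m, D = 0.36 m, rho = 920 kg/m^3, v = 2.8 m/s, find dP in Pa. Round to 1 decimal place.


dP = f * (L/D) * (rho*v^2/2)
dP = 0.027 * (10/0.36) * (920*2.8^2/2)
L/D = 27.77777778
rho*v^2/2 = 920*7.84/2 = 3606.4
dP = 0.027 * 27.77777778 * 3606.4
dP = 2704.8 Pa


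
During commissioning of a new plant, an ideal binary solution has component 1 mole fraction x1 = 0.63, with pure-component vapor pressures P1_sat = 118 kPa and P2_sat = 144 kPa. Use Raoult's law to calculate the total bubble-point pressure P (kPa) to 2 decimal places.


P = x1*P1_sat + x2*P2_sat
x2 = 1 - x1 = 1 - 0.63 = 0.37
P = 0.63*118 + 0.37*144
P = 74.34 + 53.28
P = 127.62 kPa


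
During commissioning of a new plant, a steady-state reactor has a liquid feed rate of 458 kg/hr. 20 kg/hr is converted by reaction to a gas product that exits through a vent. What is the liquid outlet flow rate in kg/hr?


Steady-state mass balance on the main outlet: F_out = F_in - F_removed
F_out = 458 - 20
F_out = 438 kg/hr


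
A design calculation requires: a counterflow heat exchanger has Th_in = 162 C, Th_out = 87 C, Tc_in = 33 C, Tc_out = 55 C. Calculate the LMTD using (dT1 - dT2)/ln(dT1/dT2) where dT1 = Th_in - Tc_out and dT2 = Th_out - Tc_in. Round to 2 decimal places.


dT1 = Th_in - Tc_out = 162 - 55 = 107
dT2 = Th_out - Tc_in = 87 - 33 = 54
LMTD = (dT1 - dT2) / ln(dT1/dT2)
LMTD = (107 - 54) / ln(107/54)
LMTD = 77.50 K


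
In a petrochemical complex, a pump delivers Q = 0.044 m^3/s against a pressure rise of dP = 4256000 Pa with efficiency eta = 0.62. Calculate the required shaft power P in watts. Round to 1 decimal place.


P = Q * dP / eta
P = 0.044 * 4256000 / 0.62
P = 187264.0 / 0.62
P = 302038.7 W


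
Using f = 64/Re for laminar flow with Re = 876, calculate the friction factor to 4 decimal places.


f = 64 / Re
f = 64 / 876
f = 0.0731


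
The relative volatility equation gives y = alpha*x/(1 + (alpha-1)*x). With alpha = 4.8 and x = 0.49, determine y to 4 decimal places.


y = alpha*x / (1 + (alpha-1)*x)
y = 4.8*0.49 / (1 + (4.8-1)*0.49)
y = 2.352 / (1 + 1.862)
y = 2.352 / 2.862
y = 0.8218


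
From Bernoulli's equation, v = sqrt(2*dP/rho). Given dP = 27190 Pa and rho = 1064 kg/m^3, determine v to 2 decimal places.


v = sqrt(2*dP/rho)
v = sqrt(2*27190/1064)
v = sqrt(51.109023)
v = 7.15 m/s


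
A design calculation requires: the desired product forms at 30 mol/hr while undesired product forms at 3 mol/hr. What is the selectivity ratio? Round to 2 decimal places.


S = desired product rate / undesired product rate
S = 30 / 3
S = 10.00


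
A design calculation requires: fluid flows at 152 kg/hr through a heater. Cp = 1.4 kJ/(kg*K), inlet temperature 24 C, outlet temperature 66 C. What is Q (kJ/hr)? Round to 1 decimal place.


Q = m_dot * Cp * (T2 - T1)
Q = 152 * 1.4 * (66 - 24)
Q = 152 * 1.4 * 42
Q = 8937.6 kJ/hr


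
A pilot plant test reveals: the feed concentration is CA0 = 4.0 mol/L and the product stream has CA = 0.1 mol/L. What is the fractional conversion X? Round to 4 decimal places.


X = (CA0 - CA) / CA0
X = (4.0 - 0.1) / 4.0
X = 3.9 / 4.0
X = 0.9750


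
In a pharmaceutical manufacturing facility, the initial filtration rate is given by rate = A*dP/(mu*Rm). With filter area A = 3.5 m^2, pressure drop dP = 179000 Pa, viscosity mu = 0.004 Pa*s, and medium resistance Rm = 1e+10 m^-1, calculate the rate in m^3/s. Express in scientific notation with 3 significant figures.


rate = A * dP / (mu * Rm)
rate = 3.5 * 179000 / (0.004 * 1e+10)
rate = 626500.0 / 4.000e+07
rate = 1.57e-02 m^3/s


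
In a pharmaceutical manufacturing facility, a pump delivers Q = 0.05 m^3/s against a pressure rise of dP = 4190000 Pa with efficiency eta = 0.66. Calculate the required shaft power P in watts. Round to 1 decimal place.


P = Q * dP / eta
P = 0.05 * 4190000 / 0.66
P = 209500.0 / 0.66
P = 317424.2 W


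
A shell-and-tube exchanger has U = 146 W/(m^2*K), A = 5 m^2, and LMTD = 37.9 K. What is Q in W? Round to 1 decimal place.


Q = U * A * LMTD
Q = 146 * 5 * 37.9
Q = 27667.0 W


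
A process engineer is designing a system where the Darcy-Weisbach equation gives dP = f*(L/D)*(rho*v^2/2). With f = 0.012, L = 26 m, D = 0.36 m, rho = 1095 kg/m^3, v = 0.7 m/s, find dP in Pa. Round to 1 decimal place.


dP = f * (L/D) * (rho*v^2/2)
dP = 0.012 * (26/0.36) * (1095*0.7^2/2)
L/D = 72.22222222
rho*v^2/2 = 1095*0.49/2 = 268.275
dP = 0.012 * 72.22222222 * 268.275
dP = 232.5 Pa


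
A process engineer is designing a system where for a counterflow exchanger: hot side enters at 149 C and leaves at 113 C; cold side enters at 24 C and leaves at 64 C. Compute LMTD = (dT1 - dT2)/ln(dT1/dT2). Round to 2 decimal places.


dT1 = Th_in - Tc_out = 149 - 64 = 85
dT2 = Th_out - Tc_in = 113 - 24 = 89
LMTD = (dT1 - dT2) / ln(dT1/dT2)
LMTD = (85 - 89) / ln(85/89)
LMTD = 86.98 K


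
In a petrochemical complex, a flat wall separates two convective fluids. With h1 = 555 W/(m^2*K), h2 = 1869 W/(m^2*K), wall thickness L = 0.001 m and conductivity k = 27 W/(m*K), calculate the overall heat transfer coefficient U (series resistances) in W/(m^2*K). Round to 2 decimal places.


1/U = 1/h1 + L/k + 1/h2
1/U = 1/555 + 0.001/27 + 1/1869
1/U = 0.0018018018 + 3.7037e-05 + 0.0005350455
1/U = 0.0023738843
U = 421.25 W/(m^2*K)


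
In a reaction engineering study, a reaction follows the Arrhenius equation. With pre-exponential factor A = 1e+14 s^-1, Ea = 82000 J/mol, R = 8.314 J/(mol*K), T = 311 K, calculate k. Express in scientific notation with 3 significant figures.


k = A * exp(-Ea/(R*T))
k = 1e+14 * exp(-82000 / (8.314 * 311))
k = 1e+14 * exp(-31.713447)
k = 1.69e+00


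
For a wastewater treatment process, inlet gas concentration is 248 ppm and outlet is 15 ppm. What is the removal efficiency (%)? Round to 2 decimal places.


Efficiency = (G_in - G_out) / G_in * 100%
Efficiency = (248 - 15) / 248 * 100
Efficiency = 233 / 248 * 100
Efficiency = 93.95%
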